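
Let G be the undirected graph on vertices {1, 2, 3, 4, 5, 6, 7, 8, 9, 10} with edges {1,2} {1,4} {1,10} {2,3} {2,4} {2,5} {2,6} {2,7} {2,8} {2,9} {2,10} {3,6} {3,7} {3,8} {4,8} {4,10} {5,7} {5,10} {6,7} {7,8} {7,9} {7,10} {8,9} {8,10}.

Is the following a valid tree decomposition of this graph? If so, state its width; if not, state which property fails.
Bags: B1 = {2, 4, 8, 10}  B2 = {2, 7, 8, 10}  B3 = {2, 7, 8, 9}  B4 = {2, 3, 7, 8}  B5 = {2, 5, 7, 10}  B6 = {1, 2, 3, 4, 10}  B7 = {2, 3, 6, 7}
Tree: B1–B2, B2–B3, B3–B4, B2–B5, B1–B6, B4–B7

No — bags containing vertex 3 are not connected in the tree.

A tree decomposition must satisfy three properties: every vertex lies in some bag; for every edge, both endpoints lie together in some bag; and for every vertex, the bags containing it form a connected subtree. Here bags containing vertex 3 are not connected in the tree, so the decomposition is invalid.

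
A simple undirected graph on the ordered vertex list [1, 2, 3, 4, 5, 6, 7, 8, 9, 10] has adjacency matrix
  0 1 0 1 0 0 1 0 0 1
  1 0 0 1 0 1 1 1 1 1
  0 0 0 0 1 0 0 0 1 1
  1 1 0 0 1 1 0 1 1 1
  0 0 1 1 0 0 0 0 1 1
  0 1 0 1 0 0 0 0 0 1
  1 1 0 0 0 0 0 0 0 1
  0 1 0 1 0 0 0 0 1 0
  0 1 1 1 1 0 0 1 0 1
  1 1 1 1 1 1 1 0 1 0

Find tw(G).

A width-3 tree decomposition is:
Bags: B1 = {1, 2, 4, 10}  B2 = {2, 4, 9, 10}  B3 = {4, 5, 9, 10}  B4 = {2, 4, 6, 10}  B5 = {1, 2, 7, 10}  B6 = {2, 4, 8, 9}  B7 = {3, 5, 9, 10}
Tree: B1–B2, B2–B3, B1–B4, B1–B5, B2–B6, B3–B7
Every bag has size at most 4, so the width is 4 − 1 = 3 and tw(G) ≤ 3. On the other hand G contains the 4-clique {2, 4, 8, 9}. A clique must lie in a single bag of any decomposition, so no decomposition can have width below 3. Combining the bounds, tw(G) = 3.

3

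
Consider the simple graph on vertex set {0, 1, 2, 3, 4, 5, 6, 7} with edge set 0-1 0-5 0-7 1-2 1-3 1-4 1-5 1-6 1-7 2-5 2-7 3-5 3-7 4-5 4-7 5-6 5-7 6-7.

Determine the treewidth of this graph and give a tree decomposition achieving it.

Treewidth 3.
One such decomposition:
Bags: B1 = {1, 5, 6, 7}  B2 = {1, 3, 5, 7}  B3 = {1, 4, 5, 7}  B4 = {1, 2, 5, 7}  B5 = {0, 1, 5, 7}
Tree: B1–B2, B2–B3, B1–B4, B2–B5

Every bag has size at most 4, so the width is 4 − 1 = 3 and tw(G) ≤ 3. On the other hand G contains the 4-clique {0, 1, 5, 7}. A clique must lie in a single bag of any decomposition, so no decomposition can have width below 3. Therefore the treewidth is 3.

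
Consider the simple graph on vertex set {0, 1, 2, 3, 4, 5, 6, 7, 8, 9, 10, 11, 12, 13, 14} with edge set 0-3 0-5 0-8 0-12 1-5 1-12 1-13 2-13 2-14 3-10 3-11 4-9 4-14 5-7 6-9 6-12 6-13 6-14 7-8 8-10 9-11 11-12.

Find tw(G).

A width-3 tree decomposition is:
Bags: B1 = {3, 7, 8, 10}  B2 = {0, 3, 7, 8}  B3 = {0, 3, 5, 7}  B4 = {0, 3, 5, 11}  B5 = {0, 5, 11, 12}  B6 = {1, 5, 11, 12}  B7 = {1, 9, 11, 12}  B8 = {1, 6, 9, 12}  B9 = {1, 6, 9, 13}  B10 = {4, 6, 9, 13}  B11 = {4, 6, 13, 14}  B12 = {2, 4, 13, 14}
Tree: B1–B2, B2–B3, B3–B4, B4–B5, B5–B6, B6–B7, B7–B8, B8–B9, B9–B10, B10–B11, B11–B12
Every bag has size at most 4, so the width is 4 − 1 = 3 and tw(G) ≤ 3. For the lower bound: the 4 vertex sets {7,8,10}, {3}, {0}, {1,5,11,12} are disjoint, each induces a connected subgraph, and every pair is joined by at least one edge of G. Contracting each set to a single vertex therefore yields K_{4} as a minor, and since treewidth is minor-monotone, tw(G) ≥ tw(K_{4}) = 3. Combining the bounds, tw(G) = 3.

3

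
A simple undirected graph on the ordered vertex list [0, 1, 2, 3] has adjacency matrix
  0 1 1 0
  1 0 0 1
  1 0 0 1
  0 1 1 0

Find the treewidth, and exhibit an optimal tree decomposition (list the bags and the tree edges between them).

Treewidth 2.
One such decomposition:
Bags: B1 = {0, 2, 3}  B2 = {0, 1, 3}
Tree: B1–B2

Each bag holds 3 vertices, so the decomposition has width 2, which upper-bounds the treewidth. The edges 3–2–0–1–3 form a cycle, so G is not a tree and its treewidth is at least 2. Therefore the treewidth is 2.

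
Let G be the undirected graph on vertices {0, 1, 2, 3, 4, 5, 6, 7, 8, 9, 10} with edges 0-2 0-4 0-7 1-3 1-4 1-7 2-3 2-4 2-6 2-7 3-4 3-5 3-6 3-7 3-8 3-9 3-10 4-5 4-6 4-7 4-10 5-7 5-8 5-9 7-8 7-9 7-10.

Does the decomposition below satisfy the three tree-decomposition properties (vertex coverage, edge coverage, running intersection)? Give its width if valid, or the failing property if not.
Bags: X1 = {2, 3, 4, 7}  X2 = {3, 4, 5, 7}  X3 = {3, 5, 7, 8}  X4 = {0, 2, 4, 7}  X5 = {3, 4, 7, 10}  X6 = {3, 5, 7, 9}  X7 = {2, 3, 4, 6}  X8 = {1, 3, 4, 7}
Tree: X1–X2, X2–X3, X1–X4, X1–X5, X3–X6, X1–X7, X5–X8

Yes; width 3.

Every vertex of G appears in some bag (union = {0, 1, 2, 3, 4, 5, 6, 7, 8, 9, 10}); every edge is covered by a bag; and for each vertex v the set of bags containing v is connected in the bag tree. The decomposition is therefore valid. The largest bag has 4 vertices, so the width is 3.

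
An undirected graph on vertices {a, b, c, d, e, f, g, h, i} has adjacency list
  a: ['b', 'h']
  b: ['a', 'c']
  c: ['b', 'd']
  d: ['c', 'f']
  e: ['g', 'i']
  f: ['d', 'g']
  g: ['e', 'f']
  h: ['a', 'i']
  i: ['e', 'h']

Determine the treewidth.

A width-2 tree decomposition is:
Bags: B1 = {e, f, g}  B2 = {e, f, i}  B3 = {f, h, i}  B4 = {a, f, h}  B5 = {a, b, f}  B6 = {b, c, f}  B7 = {c, d, f}
Tree: B1–B2, B2–B3, B3–B4, B4–B5, B5–B6, B6–B7
Every bag has size at most 3, so the width is 3 − 1 = 2 and tw(G) ≤ 2. Since f–g–e–i–h–a–b–c–d–f is a cycle in G, G is not acyclic. Forests are exactly the graphs of treewidth ≤ 1, so tw(G) ≥ 2. Therefore the treewidth is 2.

2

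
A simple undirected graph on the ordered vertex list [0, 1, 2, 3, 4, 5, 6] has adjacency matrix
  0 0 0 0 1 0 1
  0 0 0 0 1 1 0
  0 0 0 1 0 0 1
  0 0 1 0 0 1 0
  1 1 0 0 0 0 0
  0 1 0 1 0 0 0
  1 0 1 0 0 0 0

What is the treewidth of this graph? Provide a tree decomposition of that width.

Treewidth 2.
One such decomposition:
Bags: B1 = {0, 4, 6}  B2 = {1, 4, 6}  B3 = {1, 5, 6}  B4 = {3, 5, 6}  B5 = {2, 3, 6}
Tree: B1–B2, B2–B3, B3–B4, B4–B5

Every bag has size at most 3, so the width is 3 − 1 = 2 and tw(G) ≤ 2. Since 6–0–4–1–5–3–2–6 is a cycle in G, G is not acyclic. Forests are exactly the graphs of treewidth ≤ 1, so tw(G) ≥ 2. Hence tw(G) = 2 exactly.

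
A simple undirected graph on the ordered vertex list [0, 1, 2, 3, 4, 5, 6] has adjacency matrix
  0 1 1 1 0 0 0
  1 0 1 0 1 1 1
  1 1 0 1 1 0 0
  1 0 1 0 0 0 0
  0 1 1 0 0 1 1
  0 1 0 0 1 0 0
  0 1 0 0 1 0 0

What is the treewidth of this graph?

A width-2 tree decomposition is:
Bags: B1 = {1, 2, 4}  B2 = {1, 4, 5}  B3 = {0, 1, 2}  B4 = {1, 4, 6}  B5 = {0, 2, 3}
Tree: B1–B2, B1–B3, B2–B4, B3–B5
Every bag has size at most 3, so the width is 3 − 1 = 2 and tw(G) ≤ 2. On the other hand G contains the 3-clique {0, 1, 2}. A clique must lie in a single bag of any decomposition, so no decomposition can have width below 2. Hence tw(G) = 2 exactly.

2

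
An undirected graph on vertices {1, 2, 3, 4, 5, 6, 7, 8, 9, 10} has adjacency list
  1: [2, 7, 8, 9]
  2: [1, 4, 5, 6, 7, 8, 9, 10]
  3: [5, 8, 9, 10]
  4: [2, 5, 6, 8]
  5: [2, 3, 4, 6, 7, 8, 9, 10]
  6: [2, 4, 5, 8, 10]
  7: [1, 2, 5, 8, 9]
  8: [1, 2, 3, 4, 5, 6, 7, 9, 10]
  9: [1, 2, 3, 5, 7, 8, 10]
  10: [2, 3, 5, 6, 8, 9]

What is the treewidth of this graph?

4

A width-4 tree decomposition is:
Bags: B1 = {2, 5, 7, 8, 9}  B2 = {2, 5, 8, 9, 10}  B3 = {1, 2, 7, 8, 9}  B4 = {2, 5, 6, 8, 10}  B5 = {2, 4, 5, 6, 8}  B6 = {3, 5, 8, 9, 10}
Tree: B1–B2, B1–B3, B2–B4, B4–B5, B2–B6
Each bag holds 5 vertices, so the decomposition has width 4, which upper-bounds the treewidth. On the other hand G contains the 5-clique {1, 2, 7, 8, 9}. A clique must lie in a single bag of any decomposition, so no decomposition can have width below 4. Hence tw(G) = 4 exactly.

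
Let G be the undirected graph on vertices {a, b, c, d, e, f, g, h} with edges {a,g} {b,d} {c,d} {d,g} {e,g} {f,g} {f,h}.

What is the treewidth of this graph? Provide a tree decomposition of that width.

Treewidth 1.
Bags: B1 = {d, g}  B2 = {b, d}  B3 = {e, g}  B4 = {c, d}  B5 = {a, g}  B6 = {f, g}  B7 = {f, h}
Tree: B1–B2, B1–B3, B2–B4, B1–B5, B1–B6, B6–B7

Each bag holds 2 vertices, so the decomposition has width 1, which upper-bounds the treewidth. Any graph with an edge has treewidth ≥ 1, and G has the edge d–g. Combining the bounds, tw(G) = 1.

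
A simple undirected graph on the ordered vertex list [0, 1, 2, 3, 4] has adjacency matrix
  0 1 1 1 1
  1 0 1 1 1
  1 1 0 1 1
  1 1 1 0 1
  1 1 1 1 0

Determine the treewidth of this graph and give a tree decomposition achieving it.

A single bag containing all 5 vertices is trivially a valid decomposition of width 4. For the lower bound, the 5 vertices {0, 1, 2, 3, 4} are pairwise adjacent, and any tree decomposition puts a clique entirely inside one bag — forcing width ≥ 4. Therefore the treewidth is 4.

Treewidth 4.
One such decomposition:
Bags: B1 = {0, 1, 2, 3, 4}
Tree: (single bag)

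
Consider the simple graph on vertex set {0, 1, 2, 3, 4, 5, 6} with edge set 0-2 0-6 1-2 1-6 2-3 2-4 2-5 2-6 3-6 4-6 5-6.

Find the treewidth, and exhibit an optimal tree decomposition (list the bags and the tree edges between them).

Every bag has size at most 3, so the width is 3 − 1 = 2 and tw(G) ≤ 2. On the other hand G contains the 3-clique {0, 2, 6}. A clique must lie in a single bag of any decomposition, so no decomposition can have width below 2. Combining the bounds, tw(G) = 2.

Treewidth 2.
One optimal decomposition is:
Bags: B1 = {2, 4, 6}  B2 = {2, 5, 6}  B3 = {0, 2, 6}  B4 = {1, 2, 6}  B5 = {2, 3, 6}
Tree: B1–B2, B1–B3, B3–B4, B4–B5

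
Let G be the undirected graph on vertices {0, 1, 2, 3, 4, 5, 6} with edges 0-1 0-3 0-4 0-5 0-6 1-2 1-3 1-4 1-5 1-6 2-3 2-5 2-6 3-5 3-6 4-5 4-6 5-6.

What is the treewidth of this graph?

A width-4 tree decomposition is:
Bags: B1 = {1, 2, 3, 5, 6}  B2 = {0, 1, 3, 5, 6}  B3 = {0, 1, 4, 5, 6}
Tree: B1–B2, B2–B3
Each bag holds 5 vertices, so the decomposition has width 4, which upper-bounds the treewidth. On the other hand G contains the 5-clique {0, 1, 3, 5, 6}. A clique must lie in a single bag of any decomposition, so no decomposition can have width below 4. Therefore the treewidth is 4.

4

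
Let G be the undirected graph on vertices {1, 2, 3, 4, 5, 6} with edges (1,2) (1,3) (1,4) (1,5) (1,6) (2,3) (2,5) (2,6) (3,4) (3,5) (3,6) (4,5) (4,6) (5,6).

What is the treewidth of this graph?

4

A width-4 tree decomposition is:
Bags: B1 = {1, 3, 4, 5, 6}  B2 = {1, 2, 3, 5, 6}
Tree: B1–B2
Every bag has size at most 5, so the width is 5 − 1 = 4 and tw(G) ≤ 4. On the other hand G contains the 5-clique {1, 2, 3, 5, 6}. A clique must lie in a single bag of any decomposition, so no decomposition can have width below 4. The upper and lower bounds meet at 4, so that is the treewidth.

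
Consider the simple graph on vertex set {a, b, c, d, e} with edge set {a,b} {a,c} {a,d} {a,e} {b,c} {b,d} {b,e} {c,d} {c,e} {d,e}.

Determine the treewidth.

4

A width-4 tree decomposition is:
Bags: B1 = {a, b, c, d, e}
Tree: (single bag)
A single bag containing all 5 vertices is trivially a valid decomposition of width 4. Conversely, {a, b, c, d, e} is a clique of size 5, and the vertices of any clique must share a bag in every tree decomposition; so some bag has ≥ 5 vertices and tw(G) ≥ 4. The upper and lower bounds meet at 4, so that is the treewidth.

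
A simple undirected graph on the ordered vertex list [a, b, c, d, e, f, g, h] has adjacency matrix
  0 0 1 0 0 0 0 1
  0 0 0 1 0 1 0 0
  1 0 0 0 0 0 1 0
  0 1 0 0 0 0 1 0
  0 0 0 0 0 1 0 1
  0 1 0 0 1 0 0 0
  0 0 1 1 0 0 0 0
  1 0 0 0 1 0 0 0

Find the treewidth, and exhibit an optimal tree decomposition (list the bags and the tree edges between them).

Every bag has size at most 3, so the width is 3 − 1 = 2 and tw(G) ≤ 2. Since e–h–a–c–g–d–b–f–e is a cycle in G, G is not acyclic. Forests are exactly the graphs of treewidth ≤ 1, so tw(G) ≥ 2. Hence tw(G) = 2 exactly.

Treewidth 2.
Bags: B1 = {a, e, h}  B2 = {a, c, e}  B3 = {c, e, g}  B4 = {d, e, g}  B5 = {b, d, e}  B6 = {b, e, f}
Tree: B1–B2, B2–B3, B3–B4, B4–B5, B5–B6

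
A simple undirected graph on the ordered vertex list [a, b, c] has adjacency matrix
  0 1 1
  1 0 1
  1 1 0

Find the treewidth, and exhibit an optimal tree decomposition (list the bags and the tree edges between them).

Treewidth 2.
One such decomposition:
Bags: B1 = {a, b, c}
Tree: (single bag)

With just one bag of size 3, the width is 3 − 1 = 2, so tw(G) ≤ 2. For the lower bound, the 3 vertices {a, b, c} are pairwise adjacent, and any tree decomposition puts a clique entirely inside one bag — forcing width ≥ 2. Hence tw(G) = 2 exactly.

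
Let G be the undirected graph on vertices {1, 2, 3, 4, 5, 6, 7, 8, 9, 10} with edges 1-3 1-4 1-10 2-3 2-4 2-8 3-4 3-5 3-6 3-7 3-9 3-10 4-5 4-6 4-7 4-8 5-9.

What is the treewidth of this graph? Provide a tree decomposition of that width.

Treewidth 2.
Bags: B1 = {2, 3, 4}  B2 = {3, 4, 5}  B3 = {3, 4, 6}  B4 = {3, 5, 9}  B5 = {1, 3, 4}  B6 = {2, 4, 8}  B7 = {1, 3, 10}  B8 = {3, 4, 7}
Tree: B1–B2, B1–B3, B2–B4, B1–B5, B1–B6, B5–B7, B3–B8

Each bag holds 3 vertices, so the decomposition has width 2, which upper-bounds the treewidth. On the other hand G contains the 3-clique {2, 4, 8}. A clique must lie in a single bag of any decomposition, so no decomposition can have width below 2. Combining the bounds, tw(G) = 2.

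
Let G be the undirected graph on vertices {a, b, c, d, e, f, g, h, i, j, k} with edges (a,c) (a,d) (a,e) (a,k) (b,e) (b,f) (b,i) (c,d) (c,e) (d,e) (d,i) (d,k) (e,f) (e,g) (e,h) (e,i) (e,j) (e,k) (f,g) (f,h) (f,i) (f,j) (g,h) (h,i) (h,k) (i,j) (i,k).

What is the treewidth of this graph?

A width-3 tree decomposition is:
Bags: B1 = {e, f, h, i}  B2 = {e, h, i, k}  B3 = {e, f, i, j}  B4 = {d, e, i, k}  B5 = {b, e, f, i}  B6 = {a, d, e, k}  B7 = {e, f, g, h}  B8 = {a, c, d, e}
Tree: B1–B2, B1–B3, B2–B4, B3–B5, B4–B6, B1–B7, B6–B8
The largest bag has 4 vertices, giving width 3; this decomposition certifies tw(G) ≤ 3. On the other hand G contains the 4-clique {e, f, g, h}. A clique must lie in a single bag of any decomposition, so no decomposition can have width below 3. Combining the bounds, tw(G) = 3.

3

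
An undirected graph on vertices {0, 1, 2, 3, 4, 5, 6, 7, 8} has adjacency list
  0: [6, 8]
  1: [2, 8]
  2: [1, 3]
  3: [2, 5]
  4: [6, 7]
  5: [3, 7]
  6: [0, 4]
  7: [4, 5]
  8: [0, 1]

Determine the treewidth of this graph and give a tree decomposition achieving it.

Treewidth 2.
One such decomposition:
Bags: B1 = {3, 5, 7}  B2 = {3, 4, 7}  B3 = {3, 4, 6}  B4 = {0, 3, 6}  B5 = {0, 3, 8}  B6 = {1, 3, 8}  B7 = {1, 2, 3}
Tree: B1–B2, B2–B3, B3–B4, B4–B5, B5–B6, B6–B7

Each bag holds 3 vertices, so the decomposition has width 2, which upper-bounds the treewidth. Since 3–5–7–4–6–0–8–1–2–3 is a cycle in G, G is not acyclic. Forests are exactly the graphs of treewidth ≤ 1, so tw(G) ≥ 2. The upper and lower bounds meet at 2, so that is the treewidth.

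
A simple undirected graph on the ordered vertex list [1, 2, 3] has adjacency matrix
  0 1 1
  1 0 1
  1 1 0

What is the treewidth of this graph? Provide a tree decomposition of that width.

With just one bag of size 3, the width is 3 − 1 = 2, so tw(G) ≤ 2. For the lower bound, the 3 vertices {1, 2, 3} are pairwise adjacent, and any tree decomposition puts a clique entirely inside one bag — forcing width ≥ 2. Therefore the treewidth is 2.

Treewidth 2.
One such decomposition:
Bags: B1 = {1, 2, 3}
Tree: (single bag)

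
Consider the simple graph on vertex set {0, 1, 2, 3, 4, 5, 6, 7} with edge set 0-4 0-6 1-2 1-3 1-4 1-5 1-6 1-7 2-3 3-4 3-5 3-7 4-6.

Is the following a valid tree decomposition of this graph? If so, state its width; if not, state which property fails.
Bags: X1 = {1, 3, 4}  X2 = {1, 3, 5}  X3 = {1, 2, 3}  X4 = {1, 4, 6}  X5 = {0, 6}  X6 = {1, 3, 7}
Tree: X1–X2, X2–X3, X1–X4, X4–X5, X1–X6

No — edge (4,0) lies in no bag.

A tree decomposition must satisfy three properties: every vertex lies in some bag; for every edge, both endpoints lie together in some bag; and for every vertex, the bags containing it form a connected subtree. Here edge (4,0) lies in no bag, so the decomposition is invalid.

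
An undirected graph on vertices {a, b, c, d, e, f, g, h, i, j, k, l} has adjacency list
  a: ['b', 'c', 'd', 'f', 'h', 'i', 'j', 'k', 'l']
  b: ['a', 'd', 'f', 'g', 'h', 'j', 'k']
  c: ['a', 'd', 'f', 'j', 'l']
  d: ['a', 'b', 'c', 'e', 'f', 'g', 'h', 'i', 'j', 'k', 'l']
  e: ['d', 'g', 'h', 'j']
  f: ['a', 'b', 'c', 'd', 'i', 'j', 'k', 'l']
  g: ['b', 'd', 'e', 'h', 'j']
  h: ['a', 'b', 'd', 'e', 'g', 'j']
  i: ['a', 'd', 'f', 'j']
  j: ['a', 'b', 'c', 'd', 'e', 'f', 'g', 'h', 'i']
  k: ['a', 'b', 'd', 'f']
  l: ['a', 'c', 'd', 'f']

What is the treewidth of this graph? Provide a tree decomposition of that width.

The largest bag has 5 vertices, giving width 4; this decomposition certifies tw(G) ≤ 4. For the lower bound, the 5 vertices {d, e, g, h, j} are pairwise adjacent, and any tree decomposition puts a clique entirely inside one bag — forcing width ≥ 4. Hence tw(G) = 4 exactly.

Treewidth 4.
Bags: B1 = {a, b, d, h, j}  B2 = {a, b, d, f, j}  B3 = {a, c, d, f, j}  B4 = {b, d, g, h, j}  B5 = {d, e, g, h, j}  B6 = {a, b, d, f, k}  B7 = {a, d, f, i, j}  B8 = {a, c, d, f, l}
Tree: B1–B2, B2–B3, B1–B4, B4–B5, B2–B6, B3–B7, B3–B8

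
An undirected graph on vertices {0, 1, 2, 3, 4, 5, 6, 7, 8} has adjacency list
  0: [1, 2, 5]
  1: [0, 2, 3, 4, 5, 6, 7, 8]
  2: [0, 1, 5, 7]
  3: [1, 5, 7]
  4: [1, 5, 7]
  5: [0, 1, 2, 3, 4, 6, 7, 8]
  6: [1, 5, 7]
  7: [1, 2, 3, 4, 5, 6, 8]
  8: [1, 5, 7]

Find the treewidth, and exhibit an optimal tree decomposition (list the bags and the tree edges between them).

The largest bag has 4 vertices, giving width 3; this decomposition certifies tw(G) ≤ 3. On the other hand G contains the 4-clique {0, 1, 2, 5}. A clique must lie in a single bag of any decomposition, so no decomposition can have width below 3. Hence tw(G) = 3 exactly.

Treewidth 3.
One optimal decomposition is:
Bags: B1 = {1, 3, 5, 7}  B2 = {1, 5, 6, 7}  B3 = {1, 2, 5, 7}  B4 = {1, 4, 5, 7}  B5 = {1, 5, 7, 8}  B6 = {0, 1, 2, 5}
Tree: B1–B2, B2–B3, B2–B4, B2–B5, B3–B6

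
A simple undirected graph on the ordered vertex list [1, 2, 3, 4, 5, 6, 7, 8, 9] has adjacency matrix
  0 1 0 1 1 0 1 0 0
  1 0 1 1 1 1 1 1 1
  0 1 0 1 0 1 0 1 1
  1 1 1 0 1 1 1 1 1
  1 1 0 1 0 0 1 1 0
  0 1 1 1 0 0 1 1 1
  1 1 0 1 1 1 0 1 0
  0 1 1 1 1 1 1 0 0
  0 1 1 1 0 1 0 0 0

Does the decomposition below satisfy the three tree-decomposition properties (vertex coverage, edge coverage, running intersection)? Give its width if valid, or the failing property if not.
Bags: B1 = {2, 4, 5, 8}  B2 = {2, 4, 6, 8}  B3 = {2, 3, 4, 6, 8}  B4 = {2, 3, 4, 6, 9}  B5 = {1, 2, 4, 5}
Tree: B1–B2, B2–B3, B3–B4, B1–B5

A tree decomposition must satisfy three properties: every vertex lies in some bag; for every edge, both endpoints lie together in some bag; and for every vertex, the bags containing it form a connected subtree. Here vertex 7 appears in no bag, so the decomposition is invalid.

No — vertex 7 appears in no bag.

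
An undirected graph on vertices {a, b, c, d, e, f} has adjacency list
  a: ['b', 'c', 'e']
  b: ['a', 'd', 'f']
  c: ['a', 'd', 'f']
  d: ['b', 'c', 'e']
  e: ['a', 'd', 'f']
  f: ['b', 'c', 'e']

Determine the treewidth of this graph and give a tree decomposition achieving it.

Each bag holds 4 vertices, so the decomposition has width 3, which upper-bounds the treewidth. For the lower bound: the 4 vertex sets {e,f}, {a,c}, {d}, {b} are disjoint, each induces a connected subgraph, and every pair is joined by at least one edge of G. Contracting each set to a single vertex therefore yields K_{4} as a minor, and since treewidth is minor-monotone, tw(G) ≥ tw(K_{4}) = 3. Combining the bounds, tw(G) = 3.

Treewidth 3.
One such decomposition:
Bags: B1 = {a, d, e, f}  B2 = {a, c, d, f}  B3 = {a, b, d, f}
Tree: B1–B2, B2–B3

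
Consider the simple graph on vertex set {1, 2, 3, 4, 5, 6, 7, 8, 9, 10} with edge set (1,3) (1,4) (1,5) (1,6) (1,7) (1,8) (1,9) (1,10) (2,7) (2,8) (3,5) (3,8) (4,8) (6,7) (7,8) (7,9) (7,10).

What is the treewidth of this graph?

2

A width-2 tree decomposition is:
Bags: B1 = {1, 4, 8}  B2 = {1, 7, 8}  B3 = {1, 7, 10}  B4 = {1, 3, 8}  B5 = {2, 7, 8}  B6 = {1, 6, 7}  B7 = {1, 7, 9}  B8 = {1, 3, 5}
Tree: B1–B2, B2–B3, B1–B4, B2–B5, B3–B6, B2–B7, B4–B8
Each bag holds 3 vertices, so the decomposition has width 2, which upper-bounds the treewidth. On the other hand G contains the 3-clique {1, 3, 8}. A clique must lie in a single bag of any decomposition, so no decomposition can have width below 2. The upper and lower bounds meet at 2, so that is the treewidth.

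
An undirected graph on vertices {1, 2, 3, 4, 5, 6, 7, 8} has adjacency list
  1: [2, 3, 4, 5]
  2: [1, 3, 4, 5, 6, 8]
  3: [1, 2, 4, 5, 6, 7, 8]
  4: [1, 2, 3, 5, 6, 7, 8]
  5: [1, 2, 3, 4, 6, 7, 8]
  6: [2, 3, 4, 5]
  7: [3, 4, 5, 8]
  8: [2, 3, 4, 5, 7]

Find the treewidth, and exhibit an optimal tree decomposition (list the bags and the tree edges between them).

The largest bag has 5 vertices, giving width 4; this decomposition certifies tw(G) ≤ 4. On the other hand G contains the 5-clique {2, 3, 4, 5, 8}. A clique must lie in a single bag of any decomposition, so no decomposition can have width below 4. Combining the bounds, tw(G) = 4.

Treewidth 4.
One optimal decomposition is:
Bags: B1 = {1, 2, 3, 4, 5}  B2 = {2, 3, 4, 5, 8}  B3 = {3, 4, 5, 7, 8}  B4 = {2, 3, 4, 5, 6}
Tree: B1–B2, B2–B3, B2–B4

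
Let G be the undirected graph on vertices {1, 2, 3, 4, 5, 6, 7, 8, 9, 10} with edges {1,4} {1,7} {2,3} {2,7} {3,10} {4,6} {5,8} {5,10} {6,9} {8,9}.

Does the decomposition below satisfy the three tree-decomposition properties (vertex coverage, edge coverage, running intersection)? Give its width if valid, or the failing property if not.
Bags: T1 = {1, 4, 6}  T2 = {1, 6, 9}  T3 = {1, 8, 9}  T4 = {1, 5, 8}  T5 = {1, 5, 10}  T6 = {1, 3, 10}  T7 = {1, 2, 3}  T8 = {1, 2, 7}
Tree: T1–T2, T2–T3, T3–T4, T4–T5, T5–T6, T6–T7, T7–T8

Checking the three conditions: (i) the bags cover all of {1, 2, 3, 4, 5, 6, 7, 8, 9, 10}; (ii) for each edge, some bag contains both endpoints; (iii) the bags containing any fixed vertex form a subtree. All hold, so the decomposition is valid with width 3 − 1 = 2.

Yes; width 2.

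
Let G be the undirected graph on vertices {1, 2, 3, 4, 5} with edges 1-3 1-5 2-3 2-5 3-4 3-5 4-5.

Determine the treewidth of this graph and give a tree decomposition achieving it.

The largest bag has 3 vertices, giving width 2; this decomposition certifies tw(G) ≤ 2. For the lower bound, the 3 vertices {1, 3, 5} are pairwise adjacent, and any tree decomposition puts a clique entirely inside one bag — forcing width ≥ 2. The upper and lower bounds meet at 2, so that is the treewidth.

Treewidth 2.
One such decomposition:
Bags: B1 = {3, 4, 5}  B2 = {1, 3, 5}  B3 = {2, 3, 5}
Tree: B1–B2, B1–B3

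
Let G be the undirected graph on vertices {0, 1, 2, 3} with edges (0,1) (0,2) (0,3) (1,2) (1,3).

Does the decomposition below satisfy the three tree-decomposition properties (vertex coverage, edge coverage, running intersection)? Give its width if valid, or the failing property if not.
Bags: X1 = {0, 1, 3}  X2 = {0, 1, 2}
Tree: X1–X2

Every vertex of G appears in some bag (union = {0, 1, 2, 3}); every edge is covered by a bag; and for each vertex v the set of bags containing v is connected in the bag tree. The decomposition is therefore valid. The largest bag has 3 vertices, so the width is 2.

Yes; width 2.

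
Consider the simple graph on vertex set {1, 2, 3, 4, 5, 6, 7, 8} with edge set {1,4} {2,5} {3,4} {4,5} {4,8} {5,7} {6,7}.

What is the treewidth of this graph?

A width-1 tree decomposition is:
Bags: B1 = {1, 4}  B2 = {4, 5}  B3 = {4, 8}  B4 = {5, 7}  B5 = {2, 5}  B6 = {6, 7}  B7 = {3, 4}
Tree: B1–B2, B2–B3, B2–B4, B4–B5, B4–B6, B3–B7
Every bag has size at most 2, so the width is 2 − 1 = 1 and tw(G) ≤ 1. Any graph with an edge has treewidth ≥ 1, and G has the edge 4–1. Therefore the treewidth is 1.

1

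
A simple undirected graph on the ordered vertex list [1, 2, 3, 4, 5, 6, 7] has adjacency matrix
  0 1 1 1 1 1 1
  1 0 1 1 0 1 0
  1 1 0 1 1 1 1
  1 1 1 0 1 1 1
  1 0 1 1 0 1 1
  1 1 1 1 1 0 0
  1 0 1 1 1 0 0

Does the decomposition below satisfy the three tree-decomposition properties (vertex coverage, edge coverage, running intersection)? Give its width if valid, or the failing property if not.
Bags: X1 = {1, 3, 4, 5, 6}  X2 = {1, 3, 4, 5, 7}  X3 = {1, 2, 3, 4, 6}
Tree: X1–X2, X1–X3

Vertex coverage: the bags together contain {1, 2, 3, 4, 5, 6, 7}, the full vertex set. Edge coverage: each edge of G has both endpoints in at least one bag. Running intersection: for every vertex, the bags containing it form a connected subtree. All three properties hold, so this is a valid tree decomposition of width max|bag| − 1 = 4, and hence tw(G) ≤ 4.

Yes; width 4.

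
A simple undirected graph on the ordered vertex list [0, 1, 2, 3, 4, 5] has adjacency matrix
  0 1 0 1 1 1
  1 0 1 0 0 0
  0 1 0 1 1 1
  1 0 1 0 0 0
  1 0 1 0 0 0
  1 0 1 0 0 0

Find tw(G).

2

A width-2 tree decomposition is:
Bags: B1 = {0, 2, 3}  B2 = {0, 2, 4}  B3 = {0, 2, 5}  B4 = {0, 1, 2}
Tree: B1–B2, B2–B3, B3–B4
The largest bag has 3 vertices, giving width 2; this decomposition certifies tw(G) ≤ 2. For the lower bound, G contains the cycle 0–3–2–4–0, so G is not a forest; only forests have treewidth ≤ 1, hence tw(G) ≥ 2. Hence tw(G) = 2 exactly.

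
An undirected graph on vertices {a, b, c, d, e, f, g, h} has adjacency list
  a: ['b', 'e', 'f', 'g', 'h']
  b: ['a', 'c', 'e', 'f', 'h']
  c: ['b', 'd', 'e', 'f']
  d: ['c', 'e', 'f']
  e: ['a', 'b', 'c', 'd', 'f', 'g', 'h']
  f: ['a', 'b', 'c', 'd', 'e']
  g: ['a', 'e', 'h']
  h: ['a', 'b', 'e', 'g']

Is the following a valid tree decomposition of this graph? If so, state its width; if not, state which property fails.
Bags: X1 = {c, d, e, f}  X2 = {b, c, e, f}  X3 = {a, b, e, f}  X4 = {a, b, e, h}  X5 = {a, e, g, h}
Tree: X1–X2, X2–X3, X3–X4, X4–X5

Yes; width 3.

Every vertex of G appears in some bag (union = {a, b, c, d, e, f, g, h}); every edge is covered by a bag; and for each vertex v the set of bags containing v is connected in the bag tree. The decomposition is therefore valid. The largest bag has 4 vertices, so the width is 3.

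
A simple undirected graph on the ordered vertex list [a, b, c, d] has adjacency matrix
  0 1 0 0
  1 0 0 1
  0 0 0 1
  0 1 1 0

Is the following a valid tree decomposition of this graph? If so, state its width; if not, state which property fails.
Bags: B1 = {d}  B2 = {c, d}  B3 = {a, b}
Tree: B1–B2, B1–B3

No — edge (b,d) lies in no bag.

A tree decomposition must satisfy three properties: every vertex lies in some bag; for every edge, both endpoints lie together in some bag; and for every vertex, the bags containing it form a connected subtree. Here edge (b,d) lies in no bag, so the decomposition is invalid.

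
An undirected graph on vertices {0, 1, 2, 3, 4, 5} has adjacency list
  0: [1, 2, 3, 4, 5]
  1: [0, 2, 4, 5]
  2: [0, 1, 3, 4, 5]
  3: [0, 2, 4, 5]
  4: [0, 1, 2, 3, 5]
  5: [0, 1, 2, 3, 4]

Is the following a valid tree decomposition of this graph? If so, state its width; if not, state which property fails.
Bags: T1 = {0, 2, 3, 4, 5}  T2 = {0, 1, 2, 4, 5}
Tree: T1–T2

Vertex coverage: the bags together contain {0, 1, 2, 3, 4, 5}, the full vertex set. Edge coverage: each edge of G has both endpoints in at least one bag. Running intersection: for every vertex, the bags containing it form a connected subtree. All three properties hold, so this is a valid tree decomposition of width max|bag| − 1 = 4, and hence tw(G) ≤ 4.

Yes; width 4.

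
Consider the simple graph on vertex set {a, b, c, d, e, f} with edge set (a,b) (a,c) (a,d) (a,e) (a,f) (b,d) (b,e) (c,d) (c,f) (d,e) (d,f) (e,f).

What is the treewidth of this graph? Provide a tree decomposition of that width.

Each bag holds 4 vertices, so the decomposition has width 3, which upper-bounds the treewidth. Conversely, {a, d, e, f} is a clique of size 4, and the vertices of any clique must share a bag in every tree decomposition; so some bag has ≥ 4 vertices and tw(G) ≥ 3. Therefore the treewidth is 3.

Treewidth 3.
One optimal decomposition is:
Bags: B1 = {a, d, e, f}  B2 = {a, c, d, f}  B3 = {a, b, d, e}
Tree: B1–B2, B1–B3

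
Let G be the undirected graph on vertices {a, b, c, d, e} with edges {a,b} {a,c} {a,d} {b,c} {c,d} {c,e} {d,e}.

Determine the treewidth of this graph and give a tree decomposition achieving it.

Treewidth 2.
One such decomposition:
Bags: B1 = {a, b, c}  B2 = {a, c, d}  B3 = {c, d, e}
Tree: B1–B2, B2–B3

Each bag holds 3 vertices, so the decomposition has width 2, which upper-bounds the treewidth. Conversely, {c, d, e} is a clique of size 3, and the vertices of any clique must share a bag in every tree decomposition; so some bag has ≥ 3 vertices and tw(G) ≥ 2. The upper and lower bounds meet at 2, so that is the treewidth.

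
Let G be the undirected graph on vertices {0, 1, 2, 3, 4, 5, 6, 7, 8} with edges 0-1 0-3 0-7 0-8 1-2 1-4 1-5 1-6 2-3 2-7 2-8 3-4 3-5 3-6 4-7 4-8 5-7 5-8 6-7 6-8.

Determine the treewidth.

4

A width-4 tree decomposition is:
Bags: B1 = {1, 3, 6, 7, 8}  B2 = {1, 2, 3, 7, 8}  B3 = {1, 3, 4, 7, 8}  B4 = {0, 1, 3, 7, 8}  B5 = {1, 3, 5, 7, 8}
Tree: B1–B2, B2–B3, B3–B4, B4–B5
The largest bag has 5 vertices, giving width 4; this decomposition certifies tw(G) ≤ 4. For the lower bound: the 5 vertex sets {6,7}, {2,3}, {1,4}, {8}, {0} are disjoint, each induces a connected subgraph, and every pair is joined by at least one edge of G. Contracting each set to a single vertex therefore yields K_{5} as a minor, and since treewidth is minor-monotone, tw(G) ≥ tw(K_{5}) = 4. The upper and lower bounds meet at 4, so that is the treewidth.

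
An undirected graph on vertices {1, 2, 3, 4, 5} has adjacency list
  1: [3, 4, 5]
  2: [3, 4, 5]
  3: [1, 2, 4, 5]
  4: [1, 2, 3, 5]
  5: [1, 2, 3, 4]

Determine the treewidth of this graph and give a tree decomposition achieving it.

The largest bag has 4 vertices, giving width 3; this decomposition certifies tw(G) ≤ 3. Conversely, {1, 3, 4, 5} is a clique of size 4, and the vertices of any clique must share a bag in every tree decomposition; so some bag has ≥ 4 vertices and tw(G) ≥ 3. The upper and lower bounds meet at 3, so that is the treewidth.

Treewidth 3.
One such decomposition:
Bags: B1 = {2, 3, 4, 5}  B2 = {1, 3, 4, 5}
Tree: B1–B2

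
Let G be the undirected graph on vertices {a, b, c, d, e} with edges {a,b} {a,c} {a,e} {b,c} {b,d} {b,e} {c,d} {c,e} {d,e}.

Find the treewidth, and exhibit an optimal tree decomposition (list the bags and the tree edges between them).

Treewidth 3.
Bags: B1 = {b, c, d, e}  B2 = {a, b, c, e}
Tree: B1–B2

Every bag has size at most 4, so the width is 4 − 1 = 3 and tw(G) ≤ 3. Conversely, {b, c, d, e} is a clique of size 4, and the vertices of any clique must share a bag in every tree decomposition; so some bag has ≥ 4 vertices and tw(G) ≥ 3. Combining the bounds, tw(G) = 3.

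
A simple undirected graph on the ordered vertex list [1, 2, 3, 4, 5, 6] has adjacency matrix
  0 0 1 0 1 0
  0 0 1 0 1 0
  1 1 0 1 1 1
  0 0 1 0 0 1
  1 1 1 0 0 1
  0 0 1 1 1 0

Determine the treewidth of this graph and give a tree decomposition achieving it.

Every bag has size at most 3, so the width is 3 − 1 = 2 and tw(G) ≤ 2. Conversely, {3, 4, 6} is a clique of size 3, and the vertices of any clique must share a bag in every tree decomposition; so some bag has ≥ 3 vertices and tw(G) ≥ 2. Combining the bounds, tw(G) = 2.

Treewidth 2.
One such decomposition:
Bags: B1 = {3, 5, 6}  B2 = {3, 4, 6}  B3 = {2, 3, 5}  B4 = {1, 3, 5}
Tree: B1–B2, B1–B3, B1–B4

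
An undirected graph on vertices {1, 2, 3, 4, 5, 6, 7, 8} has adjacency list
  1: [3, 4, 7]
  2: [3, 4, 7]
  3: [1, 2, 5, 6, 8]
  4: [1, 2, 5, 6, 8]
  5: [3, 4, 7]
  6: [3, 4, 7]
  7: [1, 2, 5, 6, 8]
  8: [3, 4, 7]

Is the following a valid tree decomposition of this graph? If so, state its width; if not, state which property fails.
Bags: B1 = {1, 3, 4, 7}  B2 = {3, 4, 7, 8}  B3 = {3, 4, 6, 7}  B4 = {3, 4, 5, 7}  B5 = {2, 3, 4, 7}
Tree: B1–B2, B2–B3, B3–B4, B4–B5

Yes; width 3.

Vertex coverage: the bags together contain {1, 2, 3, 4, 5, 6, 7, 8}, the full vertex set. Edge coverage: each edge of G has both endpoints in at least one bag. Running intersection: for every vertex, the bags containing it form a connected subtree. All three properties hold, so this is a valid tree decomposition of width max|bag| − 1 = 3, and hence tw(G) ≤ 3.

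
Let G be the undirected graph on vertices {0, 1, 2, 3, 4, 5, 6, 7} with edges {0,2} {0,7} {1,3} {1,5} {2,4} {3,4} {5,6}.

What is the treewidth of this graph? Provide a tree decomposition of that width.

The largest bag has 2 vertices, giving width 1; this decomposition certifies tw(G) ≤ 1. Any graph with an edge has treewidth ≥ 1, and G has the edge 6–5. Combining the bounds, tw(G) = 1.

Treewidth 1.
Bags: B1 = {5, 6}  B2 = {1, 5}  B3 = {1, 3}  B4 = {3, 4}  B5 = {2, 4}  B6 = {0, 2}  B7 = {0, 7}
Tree: B1–B2, B2–B3, B3–B4, B4–B5, B5–B6, B6–B7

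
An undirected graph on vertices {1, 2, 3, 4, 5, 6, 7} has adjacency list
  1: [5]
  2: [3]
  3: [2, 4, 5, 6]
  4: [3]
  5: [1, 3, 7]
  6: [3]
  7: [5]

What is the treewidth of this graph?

A width-1 tree decomposition is:
Bags: B1 = {3, 5}  B2 = {2, 3}  B3 = {3, 4}  B4 = {3, 6}  B5 = {5, 7}  B6 = {1, 5}
Tree: B1–B2, B1–B3, B1–B4, B1–B5, B1–B6
Each bag holds 2 vertices, so the decomposition has width 1, which upper-bounds the treewidth. Any graph with an edge has treewidth ≥ 1, and G has the edge 5–3. Hence tw(G) = 1 exactly.

1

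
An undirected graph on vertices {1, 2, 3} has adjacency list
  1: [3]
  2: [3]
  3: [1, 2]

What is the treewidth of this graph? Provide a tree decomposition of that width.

Treewidth 1.
One such decomposition:
Bags: B1 = {2, 3}  B2 = {1, 3}
Tree: B1–B2

Every bag has size at most 2, so the width is 2 − 1 = 1 and tw(G) ≤ 1. Since G has at least one edge (e.g. 3–2), it is not an edgeless graph, so tw(G) ≥ 1. Hence tw(G) = 1 exactly.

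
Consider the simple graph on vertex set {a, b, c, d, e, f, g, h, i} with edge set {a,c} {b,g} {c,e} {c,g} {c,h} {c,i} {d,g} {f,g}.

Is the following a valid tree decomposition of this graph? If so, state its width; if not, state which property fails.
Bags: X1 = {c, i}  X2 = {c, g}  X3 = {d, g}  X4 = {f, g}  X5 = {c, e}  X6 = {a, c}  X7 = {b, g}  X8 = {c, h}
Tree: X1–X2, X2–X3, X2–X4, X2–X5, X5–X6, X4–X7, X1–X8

Yes; width 1.

Vertex coverage: the bags together contain {a, b, c, d, e, f, g, h, i}, the full vertex set. Edge coverage: each edge of G has both endpoints in at least one bag. Running intersection: for every vertex, the bags containing it form a connected subtree. All three properties hold, so this is a valid tree decomposition of width max|bag| − 1 = 1, and hence tw(G) ≤ 1.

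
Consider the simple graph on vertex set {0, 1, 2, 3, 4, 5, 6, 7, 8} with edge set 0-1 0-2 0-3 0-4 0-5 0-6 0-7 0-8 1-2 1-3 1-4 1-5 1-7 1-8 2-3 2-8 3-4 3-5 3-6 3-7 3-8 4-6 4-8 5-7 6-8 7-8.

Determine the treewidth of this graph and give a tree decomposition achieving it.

Each bag holds 5 vertices, so the decomposition has width 4, which upper-bounds the treewidth. Conversely, {0, 1, 2, 3, 8} is a clique of size 5, and the vertices of any clique must share a bag in every tree decomposition; so some bag has ≥ 5 vertices and tw(G) ≥ 4. Hence tw(G) = 4 exactly.

Treewidth 4.
One such decomposition:
Bags: B1 = {0, 1, 3, 7, 8}  B2 = {0, 1, 3, 5, 7}  B3 = {0, 1, 3, 4, 8}  B4 = {0, 3, 4, 6, 8}  B5 = {0, 1, 2, 3, 8}
Tree: B1–B2, B1–B3, B3–B4, B3–B5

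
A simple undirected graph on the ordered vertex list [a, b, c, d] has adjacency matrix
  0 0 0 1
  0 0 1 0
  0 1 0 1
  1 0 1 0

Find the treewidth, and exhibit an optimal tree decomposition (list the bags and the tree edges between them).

Treewidth 1.
One optimal decomposition is:
Bags: B1 = {b, c}  B2 = {c, d}  B3 = {a, d}
Tree: B1–B2, B2–B3

Every bag has size at most 2, so the width is 2 − 1 = 1 and tw(G) ≤ 1. Since G has at least one edge (e.g. b–c), it is not an edgeless graph, so tw(G) ≥ 1. The upper and lower bounds meet at 1, so that is the treewidth.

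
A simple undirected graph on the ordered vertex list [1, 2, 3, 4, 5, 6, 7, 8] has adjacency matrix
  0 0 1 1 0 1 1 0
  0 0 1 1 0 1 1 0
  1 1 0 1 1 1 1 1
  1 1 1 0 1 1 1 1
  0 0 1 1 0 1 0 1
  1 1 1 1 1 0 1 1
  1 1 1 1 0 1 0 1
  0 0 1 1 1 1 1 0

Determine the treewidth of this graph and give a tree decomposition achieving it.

The largest bag has 5 vertices, giving width 4; this decomposition certifies tw(G) ≤ 4. For the lower bound, the 5 vertices {3, 4, 5, 6, 8} are pairwise adjacent, and any tree decomposition puts a clique entirely inside one bag — forcing width ≥ 4. Therefore the treewidth is 4.

Treewidth 4.
Bags: B1 = {2, 3, 4, 6, 7}  B2 = {3, 4, 6, 7, 8}  B3 = {3, 4, 5, 6, 8}  B4 = {1, 3, 4, 6, 7}
Tree: B1–B2, B2–B3, B1–B4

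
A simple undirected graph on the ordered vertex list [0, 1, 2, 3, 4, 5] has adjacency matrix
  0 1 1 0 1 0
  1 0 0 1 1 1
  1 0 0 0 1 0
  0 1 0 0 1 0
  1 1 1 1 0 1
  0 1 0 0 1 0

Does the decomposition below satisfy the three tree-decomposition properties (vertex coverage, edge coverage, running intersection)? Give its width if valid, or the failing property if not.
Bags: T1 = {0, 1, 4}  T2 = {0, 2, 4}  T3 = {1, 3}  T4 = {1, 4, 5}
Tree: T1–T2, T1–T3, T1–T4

No — edge (4,3) lies in no bag.

A tree decomposition must satisfy three properties: every vertex lies in some bag; for every edge, both endpoints lie together in some bag; and for every vertex, the bags containing it form a connected subtree. Here edge (4,3) lies in no bag, so the decomposition is invalid.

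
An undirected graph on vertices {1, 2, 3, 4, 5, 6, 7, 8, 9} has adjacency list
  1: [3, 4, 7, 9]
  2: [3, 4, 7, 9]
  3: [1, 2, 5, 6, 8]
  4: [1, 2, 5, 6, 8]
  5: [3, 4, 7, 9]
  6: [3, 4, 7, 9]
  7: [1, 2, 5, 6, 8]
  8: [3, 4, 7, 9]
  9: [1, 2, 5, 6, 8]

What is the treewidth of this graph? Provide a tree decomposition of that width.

Treewidth 4.
One optimal decomposition is:
Bags: B1 = {3, 4, 6, 7, 9}  B2 = {3, 4, 5, 7, 9}  B3 = {1, 3, 4, 7, 9}  B4 = {3, 4, 7, 8, 9}  B5 = {2, 3, 4, 7, 9}
Tree: B1–B2, B2–B3, B3–B4, B4–B5

Each bag holds 5 vertices, so the decomposition has width 4, which upper-bounds the treewidth. For the lower bound: the 5 vertex sets {6,7}, {3,5}, {1,9}, {4}, {8} are disjoint, each induces a connected subgraph, and every pair is joined by at least one edge of G. Contracting each set to a single vertex therefore yields K_{5} as a minor, and since treewidth is minor-monotone, tw(G) ≥ tw(K_{5}) = 4. The upper and lower bounds meet at 4, so that is the treewidth.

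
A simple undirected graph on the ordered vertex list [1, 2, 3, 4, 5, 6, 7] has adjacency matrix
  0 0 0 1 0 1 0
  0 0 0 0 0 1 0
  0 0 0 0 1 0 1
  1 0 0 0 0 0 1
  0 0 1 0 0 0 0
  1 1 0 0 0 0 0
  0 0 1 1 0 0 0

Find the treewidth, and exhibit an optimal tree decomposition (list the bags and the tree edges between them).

The largest bag has 2 vertices, giving width 1; this decomposition certifies tw(G) ≤ 1. G has an edge, so its treewidth is at least 1. Combining the bounds, tw(G) = 1.

Treewidth 1.
One optimal decomposition is:
Bags: B1 = {3, 5}  B2 = {3, 7}  B3 = {4, 7}  B4 = {1, 4}  B5 = {1, 6}  B6 = {2, 6}
Tree: B1–B2, B2–B3, B3–B4, B4–B5, B5–B6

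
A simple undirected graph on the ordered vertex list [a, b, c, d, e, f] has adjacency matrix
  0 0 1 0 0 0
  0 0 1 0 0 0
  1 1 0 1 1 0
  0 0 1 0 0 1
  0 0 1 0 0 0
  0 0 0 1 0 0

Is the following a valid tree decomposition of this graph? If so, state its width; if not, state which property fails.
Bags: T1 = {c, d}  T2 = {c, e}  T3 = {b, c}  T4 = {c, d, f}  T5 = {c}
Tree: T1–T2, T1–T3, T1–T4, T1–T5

No — vertex a appears in no bag.

A tree decomposition must satisfy three properties: every vertex lies in some bag; for every edge, both endpoints lie together in some bag; and for every vertex, the bags containing it form a connected subtree. Here vertex a appears in no bag, so the decomposition is invalid.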